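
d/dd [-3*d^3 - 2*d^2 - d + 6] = -9*d^2 - 4*d - 1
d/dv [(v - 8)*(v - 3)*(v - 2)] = 3*v^2 - 26*v + 46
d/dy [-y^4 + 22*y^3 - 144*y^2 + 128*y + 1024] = -4*y^3 + 66*y^2 - 288*y + 128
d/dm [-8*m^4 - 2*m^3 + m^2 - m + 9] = -32*m^3 - 6*m^2 + 2*m - 1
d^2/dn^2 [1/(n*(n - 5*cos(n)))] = (-5*n^2*(n - 5*cos(n))*cos(n) + 2*n^2*(5*sin(n) + 1)^2 + 2*n*(n - 5*cos(n))*(5*sin(n) + 1) + 2*(n - 5*cos(n))^2)/(n^3*(n - 5*cos(n))^3)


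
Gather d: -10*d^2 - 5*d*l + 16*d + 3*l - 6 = -10*d^2 + d*(16 - 5*l) + 3*l - 6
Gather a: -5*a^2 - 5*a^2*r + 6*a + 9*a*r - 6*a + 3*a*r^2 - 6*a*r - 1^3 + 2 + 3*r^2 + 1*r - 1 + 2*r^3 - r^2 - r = a^2*(-5*r - 5) + a*(3*r^2 + 3*r) + 2*r^3 + 2*r^2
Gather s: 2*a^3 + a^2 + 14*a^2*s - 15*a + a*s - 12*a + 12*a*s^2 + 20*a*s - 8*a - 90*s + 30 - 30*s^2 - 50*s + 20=2*a^3 + a^2 - 35*a + s^2*(12*a - 30) + s*(14*a^2 + 21*a - 140) + 50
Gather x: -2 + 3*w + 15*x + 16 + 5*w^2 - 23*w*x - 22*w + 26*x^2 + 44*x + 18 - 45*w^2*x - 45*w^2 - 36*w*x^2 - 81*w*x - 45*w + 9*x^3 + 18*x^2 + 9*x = -40*w^2 - 64*w + 9*x^3 + x^2*(44 - 36*w) + x*(-45*w^2 - 104*w + 68) + 32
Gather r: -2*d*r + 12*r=r*(12 - 2*d)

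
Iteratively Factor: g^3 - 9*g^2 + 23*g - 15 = (g - 3)*(g^2 - 6*g + 5) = (g - 3)*(g - 1)*(g - 5)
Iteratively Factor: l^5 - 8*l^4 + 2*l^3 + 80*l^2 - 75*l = (l - 1)*(l^4 - 7*l^3 - 5*l^2 + 75*l) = l*(l - 1)*(l^3 - 7*l^2 - 5*l + 75) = l*(l - 1)*(l + 3)*(l^2 - 10*l + 25) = l*(l - 5)*(l - 1)*(l + 3)*(l - 5)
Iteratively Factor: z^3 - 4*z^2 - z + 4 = (z - 1)*(z^2 - 3*z - 4) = (z - 1)*(z + 1)*(z - 4)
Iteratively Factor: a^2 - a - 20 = (a - 5)*(a + 4)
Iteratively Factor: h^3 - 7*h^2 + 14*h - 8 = (h - 2)*(h^2 - 5*h + 4) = (h - 4)*(h - 2)*(h - 1)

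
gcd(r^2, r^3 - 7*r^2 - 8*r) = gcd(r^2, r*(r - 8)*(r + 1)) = r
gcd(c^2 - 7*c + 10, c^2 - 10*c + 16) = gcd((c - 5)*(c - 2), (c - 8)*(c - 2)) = c - 2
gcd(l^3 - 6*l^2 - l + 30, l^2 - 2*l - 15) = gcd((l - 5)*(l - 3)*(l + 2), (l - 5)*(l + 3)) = l - 5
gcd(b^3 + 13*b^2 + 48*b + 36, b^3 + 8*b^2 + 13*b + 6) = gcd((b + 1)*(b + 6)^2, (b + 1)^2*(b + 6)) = b^2 + 7*b + 6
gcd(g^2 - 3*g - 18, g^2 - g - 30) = g - 6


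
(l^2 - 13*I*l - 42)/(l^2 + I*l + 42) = (l - 7*I)/(l + 7*I)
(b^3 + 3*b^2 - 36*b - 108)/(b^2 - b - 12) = (b^2 - 36)/(b - 4)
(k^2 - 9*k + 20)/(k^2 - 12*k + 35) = (k - 4)/(k - 7)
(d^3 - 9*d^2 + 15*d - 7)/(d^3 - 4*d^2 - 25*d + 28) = (d - 1)/(d + 4)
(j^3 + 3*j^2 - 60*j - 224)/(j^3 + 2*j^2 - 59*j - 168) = (j + 4)/(j + 3)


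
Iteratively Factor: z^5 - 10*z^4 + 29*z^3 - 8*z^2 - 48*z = (z - 3)*(z^4 - 7*z^3 + 8*z^2 + 16*z) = (z - 4)*(z - 3)*(z^3 - 3*z^2 - 4*z) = z*(z - 4)*(z - 3)*(z^2 - 3*z - 4) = z*(z - 4)*(z - 3)*(z + 1)*(z - 4)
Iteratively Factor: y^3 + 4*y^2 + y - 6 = (y + 3)*(y^2 + y - 2) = (y + 2)*(y + 3)*(y - 1)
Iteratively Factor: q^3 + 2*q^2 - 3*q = (q + 3)*(q^2 - q) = q*(q + 3)*(q - 1)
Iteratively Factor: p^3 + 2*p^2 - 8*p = (p + 4)*(p^2 - 2*p) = p*(p + 4)*(p - 2)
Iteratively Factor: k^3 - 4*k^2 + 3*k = (k)*(k^2 - 4*k + 3) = k*(k - 1)*(k - 3)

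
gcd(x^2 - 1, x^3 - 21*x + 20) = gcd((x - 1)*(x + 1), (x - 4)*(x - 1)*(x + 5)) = x - 1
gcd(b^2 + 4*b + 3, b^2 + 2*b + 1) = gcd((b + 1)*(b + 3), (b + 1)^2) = b + 1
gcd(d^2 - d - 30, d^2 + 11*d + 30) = d + 5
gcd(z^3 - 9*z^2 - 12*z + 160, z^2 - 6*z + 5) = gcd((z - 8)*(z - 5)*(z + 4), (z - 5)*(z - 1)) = z - 5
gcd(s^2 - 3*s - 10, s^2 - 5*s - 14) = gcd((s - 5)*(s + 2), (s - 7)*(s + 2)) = s + 2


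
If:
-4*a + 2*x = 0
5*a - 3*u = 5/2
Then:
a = x/2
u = 5*x/6 - 5/6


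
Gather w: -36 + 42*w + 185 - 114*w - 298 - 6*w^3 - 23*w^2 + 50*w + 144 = -6*w^3 - 23*w^2 - 22*w - 5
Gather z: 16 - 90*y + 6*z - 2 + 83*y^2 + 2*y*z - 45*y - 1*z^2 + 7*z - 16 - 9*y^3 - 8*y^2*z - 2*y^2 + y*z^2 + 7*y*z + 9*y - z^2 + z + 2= -9*y^3 + 81*y^2 - 126*y + z^2*(y - 2) + z*(-8*y^2 + 9*y + 14)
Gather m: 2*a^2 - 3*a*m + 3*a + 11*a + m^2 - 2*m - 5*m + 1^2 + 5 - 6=2*a^2 + 14*a + m^2 + m*(-3*a - 7)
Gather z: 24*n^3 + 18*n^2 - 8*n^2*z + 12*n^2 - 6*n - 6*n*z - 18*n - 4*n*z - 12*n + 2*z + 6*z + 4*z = 24*n^3 + 30*n^2 - 36*n + z*(-8*n^2 - 10*n + 12)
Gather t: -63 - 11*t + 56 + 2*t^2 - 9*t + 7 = 2*t^2 - 20*t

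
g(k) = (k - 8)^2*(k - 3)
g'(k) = (k - 8)^2 + (k - 3)*(2*k - 16) = (k - 8)*(3*k - 14)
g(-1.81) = -462.90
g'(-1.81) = 190.61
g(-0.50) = -252.88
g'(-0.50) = 131.75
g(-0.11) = -204.55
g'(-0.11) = 116.22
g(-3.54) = -870.94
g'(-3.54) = 284.11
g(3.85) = 14.64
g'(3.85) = 10.17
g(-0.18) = -212.78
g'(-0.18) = 118.94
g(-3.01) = -728.53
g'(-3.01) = 253.56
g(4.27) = 17.67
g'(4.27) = 4.44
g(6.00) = 12.00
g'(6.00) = -8.00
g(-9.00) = -3468.00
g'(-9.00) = 697.00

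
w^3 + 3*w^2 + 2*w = w*(w + 1)*(w + 2)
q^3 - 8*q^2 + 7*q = q*(q - 7)*(q - 1)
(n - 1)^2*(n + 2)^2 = n^4 + 2*n^3 - 3*n^2 - 4*n + 4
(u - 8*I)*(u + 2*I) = u^2 - 6*I*u + 16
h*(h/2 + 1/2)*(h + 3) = h^3/2 + 2*h^2 + 3*h/2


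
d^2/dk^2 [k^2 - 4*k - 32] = 2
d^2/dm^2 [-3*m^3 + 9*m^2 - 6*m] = 18 - 18*m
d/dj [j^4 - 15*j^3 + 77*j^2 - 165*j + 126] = 4*j^3 - 45*j^2 + 154*j - 165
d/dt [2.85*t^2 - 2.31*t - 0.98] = 5.7*t - 2.31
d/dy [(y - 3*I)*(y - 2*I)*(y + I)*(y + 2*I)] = 4*y^3 - 6*I*y^2 + 14*y - 8*I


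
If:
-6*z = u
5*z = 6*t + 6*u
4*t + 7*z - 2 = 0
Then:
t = 41/103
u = -36/103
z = 6/103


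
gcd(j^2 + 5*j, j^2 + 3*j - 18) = 1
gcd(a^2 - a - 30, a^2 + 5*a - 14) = 1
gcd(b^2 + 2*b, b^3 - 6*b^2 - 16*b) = b^2 + 2*b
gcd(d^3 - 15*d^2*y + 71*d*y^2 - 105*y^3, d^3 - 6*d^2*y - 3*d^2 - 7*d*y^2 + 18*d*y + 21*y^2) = -d + 7*y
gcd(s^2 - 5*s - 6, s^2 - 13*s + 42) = s - 6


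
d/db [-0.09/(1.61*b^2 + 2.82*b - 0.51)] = (0.2898*b + 0.2538)/(1.61*b^2 + 2.82*b - 0.51)^2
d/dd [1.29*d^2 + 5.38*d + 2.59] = 2.58*d + 5.38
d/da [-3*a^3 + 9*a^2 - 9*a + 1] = -9*a^2 + 18*a - 9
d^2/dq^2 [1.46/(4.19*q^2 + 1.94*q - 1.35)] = (-51.263812*q^2 - 23.735512*q + 1.46*(8.38*q + 1.94)*(16.76*q + 3.88) + 16.51698)/(4.19*q^2 + 1.94*q - 1.35)^3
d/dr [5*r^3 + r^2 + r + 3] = 15*r^2 + 2*r + 1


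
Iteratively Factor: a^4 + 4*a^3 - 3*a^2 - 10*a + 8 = (a - 1)*(a^3 + 5*a^2 + 2*a - 8) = (a - 1)^2*(a^2 + 6*a + 8) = (a - 1)^2*(a + 4)*(a + 2)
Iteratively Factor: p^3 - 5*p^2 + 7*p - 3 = (p - 1)*(p^2 - 4*p + 3) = (p - 1)^2*(p - 3)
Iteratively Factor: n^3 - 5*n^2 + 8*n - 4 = (n - 1)*(n^2 - 4*n + 4) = (n - 2)*(n - 1)*(n - 2)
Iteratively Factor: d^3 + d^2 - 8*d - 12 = (d + 2)*(d^2 - d - 6) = (d - 3)*(d + 2)*(d + 2)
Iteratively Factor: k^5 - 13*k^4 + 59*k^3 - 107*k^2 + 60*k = (k)*(k^4 - 13*k^3 + 59*k^2 - 107*k + 60) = k*(k - 3)*(k^3 - 10*k^2 + 29*k - 20) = k*(k - 4)*(k - 3)*(k^2 - 6*k + 5) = k*(k - 4)*(k - 3)*(k - 1)*(k - 5)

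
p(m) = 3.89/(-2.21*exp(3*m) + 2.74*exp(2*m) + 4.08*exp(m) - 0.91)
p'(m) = 3.89*(6.63*exp(3*m) - 5.48*exp(2*m) - 4.08*exp(m))/(-2.21*exp(3*m) + 2.74*exp(2*m) + 4.08*exp(m) - 0.91)^2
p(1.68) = -0.02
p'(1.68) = 0.06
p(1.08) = -0.18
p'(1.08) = 0.92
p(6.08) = -0.00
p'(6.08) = 0.00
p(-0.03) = 1.08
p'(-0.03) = -0.91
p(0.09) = 0.99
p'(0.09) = -0.59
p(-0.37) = 1.56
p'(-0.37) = -2.04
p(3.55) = -0.00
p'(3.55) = 0.00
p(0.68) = 4.73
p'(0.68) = 124.04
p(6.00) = 0.00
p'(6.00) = 0.00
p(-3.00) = -5.55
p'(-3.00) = -1.71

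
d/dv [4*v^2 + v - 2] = 8*v + 1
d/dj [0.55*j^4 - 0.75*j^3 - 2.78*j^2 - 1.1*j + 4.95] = 2.2*j^3 - 2.25*j^2 - 5.56*j - 1.1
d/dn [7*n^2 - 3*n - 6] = 14*n - 3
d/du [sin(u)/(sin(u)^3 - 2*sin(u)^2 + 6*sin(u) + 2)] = 2*(-sin(u)^3 + sin(u)^2 + 1)*cos(u)/(sin(u)^3 - 2*sin(u)^2 + 6*sin(u) + 2)^2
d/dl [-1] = 0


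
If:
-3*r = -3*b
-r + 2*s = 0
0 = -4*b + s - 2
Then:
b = -4/7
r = -4/7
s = -2/7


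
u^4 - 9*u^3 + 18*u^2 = u^2*(u - 6)*(u - 3)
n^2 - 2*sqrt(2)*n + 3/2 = (n - 3*sqrt(2)/2)*(n - sqrt(2)/2)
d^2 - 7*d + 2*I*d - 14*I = (d - 7)*(d + 2*I)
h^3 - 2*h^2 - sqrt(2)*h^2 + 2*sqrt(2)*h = h*(h - 2)*(h - sqrt(2))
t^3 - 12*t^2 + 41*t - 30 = (t - 6)*(t - 5)*(t - 1)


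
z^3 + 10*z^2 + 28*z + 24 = (z + 2)^2*(z + 6)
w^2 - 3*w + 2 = (w - 2)*(w - 1)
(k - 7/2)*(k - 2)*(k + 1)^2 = k^4 - 7*k^3/2 - 3*k^2 + 17*k/2 + 7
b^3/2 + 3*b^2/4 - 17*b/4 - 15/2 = (b/2 + 1)*(b - 3)*(b + 5/2)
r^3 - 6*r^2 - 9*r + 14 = (r - 7)*(r - 1)*(r + 2)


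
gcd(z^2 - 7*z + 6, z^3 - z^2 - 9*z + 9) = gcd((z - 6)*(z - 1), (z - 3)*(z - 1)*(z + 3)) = z - 1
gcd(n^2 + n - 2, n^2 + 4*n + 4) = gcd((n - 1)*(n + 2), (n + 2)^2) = n + 2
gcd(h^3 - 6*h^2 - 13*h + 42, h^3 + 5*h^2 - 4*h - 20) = h - 2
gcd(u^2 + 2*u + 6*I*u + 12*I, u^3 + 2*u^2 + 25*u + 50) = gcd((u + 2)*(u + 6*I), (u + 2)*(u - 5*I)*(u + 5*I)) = u + 2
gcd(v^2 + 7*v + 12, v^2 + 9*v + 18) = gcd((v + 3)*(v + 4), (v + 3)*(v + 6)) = v + 3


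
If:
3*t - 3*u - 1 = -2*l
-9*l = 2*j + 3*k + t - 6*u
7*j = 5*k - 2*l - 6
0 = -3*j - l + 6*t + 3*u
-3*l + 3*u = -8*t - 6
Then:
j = -599/392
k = -649/784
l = 437/1568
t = -673/1568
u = -2713/4704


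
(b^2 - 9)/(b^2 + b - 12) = (b + 3)/(b + 4)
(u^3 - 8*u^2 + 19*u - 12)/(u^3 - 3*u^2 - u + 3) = (u - 4)/(u + 1)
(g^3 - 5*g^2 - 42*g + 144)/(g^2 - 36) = (g^2 - 11*g + 24)/(g - 6)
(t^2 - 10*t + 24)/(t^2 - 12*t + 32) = (t - 6)/(t - 8)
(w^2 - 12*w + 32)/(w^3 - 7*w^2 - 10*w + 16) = (w - 4)/(w^2 + w - 2)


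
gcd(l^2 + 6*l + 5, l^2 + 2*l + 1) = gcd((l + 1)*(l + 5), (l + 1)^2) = l + 1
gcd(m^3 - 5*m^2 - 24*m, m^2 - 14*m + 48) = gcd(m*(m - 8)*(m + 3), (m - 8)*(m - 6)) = m - 8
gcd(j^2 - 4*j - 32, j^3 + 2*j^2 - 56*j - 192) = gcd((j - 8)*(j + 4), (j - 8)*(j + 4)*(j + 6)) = j^2 - 4*j - 32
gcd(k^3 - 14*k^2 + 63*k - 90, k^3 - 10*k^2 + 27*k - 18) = k^2 - 9*k + 18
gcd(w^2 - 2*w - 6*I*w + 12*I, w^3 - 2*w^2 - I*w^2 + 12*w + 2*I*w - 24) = w - 2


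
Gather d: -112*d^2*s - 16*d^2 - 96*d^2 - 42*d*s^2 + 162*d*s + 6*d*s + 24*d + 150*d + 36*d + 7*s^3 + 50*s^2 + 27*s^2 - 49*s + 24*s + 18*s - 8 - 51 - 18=d^2*(-112*s - 112) + d*(-42*s^2 + 168*s + 210) + 7*s^3 + 77*s^2 - 7*s - 77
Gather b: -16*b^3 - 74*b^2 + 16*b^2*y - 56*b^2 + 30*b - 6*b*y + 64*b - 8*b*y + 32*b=-16*b^3 + b^2*(16*y - 130) + b*(126 - 14*y)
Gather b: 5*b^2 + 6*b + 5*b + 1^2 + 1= 5*b^2 + 11*b + 2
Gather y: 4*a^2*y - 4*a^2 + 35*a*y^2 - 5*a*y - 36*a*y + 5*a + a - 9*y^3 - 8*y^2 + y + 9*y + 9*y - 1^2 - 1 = -4*a^2 + 6*a - 9*y^3 + y^2*(35*a - 8) + y*(4*a^2 - 41*a + 19) - 2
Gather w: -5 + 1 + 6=2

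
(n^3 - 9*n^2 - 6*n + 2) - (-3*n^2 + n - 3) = n^3 - 6*n^2 - 7*n + 5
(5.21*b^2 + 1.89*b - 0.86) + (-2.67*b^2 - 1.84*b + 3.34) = 2.54*b^2 + 0.0499999999999998*b + 2.48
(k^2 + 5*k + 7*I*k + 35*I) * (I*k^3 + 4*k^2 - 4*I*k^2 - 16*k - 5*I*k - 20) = I*k^5 - 3*k^4 + I*k^4 - 3*k^3 + 3*I*k^3 + 75*k^2 + 3*I*k^2 + 75*k - 700*I*k - 700*I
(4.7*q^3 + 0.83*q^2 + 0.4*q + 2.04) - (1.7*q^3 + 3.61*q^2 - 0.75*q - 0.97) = 3.0*q^3 - 2.78*q^2 + 1.15*q + 3.01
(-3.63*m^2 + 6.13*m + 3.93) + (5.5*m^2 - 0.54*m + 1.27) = 1.87*m^2 + 5.59*m + 5.2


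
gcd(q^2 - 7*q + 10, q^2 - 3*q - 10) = q - 5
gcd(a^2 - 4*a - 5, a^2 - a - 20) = a - 5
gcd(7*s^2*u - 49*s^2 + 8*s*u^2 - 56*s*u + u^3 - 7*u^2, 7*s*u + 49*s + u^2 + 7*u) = 7*s + u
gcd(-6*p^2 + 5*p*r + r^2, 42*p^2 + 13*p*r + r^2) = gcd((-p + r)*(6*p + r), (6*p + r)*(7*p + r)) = 6*p + r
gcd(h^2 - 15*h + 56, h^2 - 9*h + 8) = h - 8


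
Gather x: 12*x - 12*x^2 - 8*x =-12*x^2 + 4*x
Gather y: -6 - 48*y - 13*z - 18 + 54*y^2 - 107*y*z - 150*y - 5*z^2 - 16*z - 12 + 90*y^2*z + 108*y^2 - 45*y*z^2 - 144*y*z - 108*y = y^2*(90*z + 162) + y*(-45*z^2 - 251*z - 306) - 5*z^2 - 29*z - 36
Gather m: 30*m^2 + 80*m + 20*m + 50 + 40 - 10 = 30*m^2 + 100*m + 80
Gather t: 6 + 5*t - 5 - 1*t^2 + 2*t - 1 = -t^2 + 7*t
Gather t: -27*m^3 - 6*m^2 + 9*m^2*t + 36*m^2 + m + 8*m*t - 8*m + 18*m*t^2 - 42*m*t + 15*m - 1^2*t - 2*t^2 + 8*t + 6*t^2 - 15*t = -27*m^3 + 30*m^2 + 8*m + t^2*(18*m + 4) + t*(9*m^2 - 34*m - 8)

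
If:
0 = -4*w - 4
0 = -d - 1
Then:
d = -1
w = -1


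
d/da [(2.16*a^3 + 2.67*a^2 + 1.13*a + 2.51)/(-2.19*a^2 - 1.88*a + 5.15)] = (-4.7304*a^4 - 8.1216*a^3 + 30.8271*a^2 + 38.4948*a + 10.5383)/(4.7961*a^4 + 8.2344*a^3 - 19.0226*a^2 - 19.364*a + 26.5225)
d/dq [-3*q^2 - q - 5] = -6*q - 1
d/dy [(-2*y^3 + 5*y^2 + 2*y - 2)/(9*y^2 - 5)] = 2*(-9*y^4 + 6*y^2 - 7*y - 5)/(81*y^4 - 90*y^2 + 25)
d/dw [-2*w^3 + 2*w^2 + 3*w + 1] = -6*w^2 + 4*w + 3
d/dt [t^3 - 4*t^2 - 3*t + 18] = 3*t^2 - 8*t - 3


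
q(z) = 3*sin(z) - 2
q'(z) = 3*cos(z)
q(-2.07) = -4.63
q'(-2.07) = -1.44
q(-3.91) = 0.08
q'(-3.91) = -2.16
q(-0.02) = -2.06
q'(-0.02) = 3.00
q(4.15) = -4.54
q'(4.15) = -1.60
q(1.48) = 0.99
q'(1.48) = 0.27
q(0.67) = -0.14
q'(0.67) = 2.35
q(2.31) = 0.22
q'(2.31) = -2.02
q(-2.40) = -4.03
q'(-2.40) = -2.21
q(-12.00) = -0.39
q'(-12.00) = 2.53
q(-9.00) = -3.24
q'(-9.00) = -2.73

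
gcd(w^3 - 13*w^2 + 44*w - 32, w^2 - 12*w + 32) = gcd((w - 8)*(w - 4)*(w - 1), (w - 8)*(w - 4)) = w^2 - 12*w + 32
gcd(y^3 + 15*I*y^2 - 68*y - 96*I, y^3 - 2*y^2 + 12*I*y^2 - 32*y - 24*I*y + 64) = y^2 + 12*I*y - 32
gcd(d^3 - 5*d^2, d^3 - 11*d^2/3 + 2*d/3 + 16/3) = 1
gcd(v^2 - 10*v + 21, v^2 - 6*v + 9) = v - 3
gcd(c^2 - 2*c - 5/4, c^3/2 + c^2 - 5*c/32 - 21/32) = 1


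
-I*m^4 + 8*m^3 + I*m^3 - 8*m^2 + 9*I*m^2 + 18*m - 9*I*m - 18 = (m - I)*(m + 3*I)*(m + 6*I)*(-I*m + I)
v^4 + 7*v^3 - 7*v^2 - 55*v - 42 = (v - 3)*(v + 1)*(v + 2)*(v + 7)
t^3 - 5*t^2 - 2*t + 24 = (t - 4)*(t - 3)*(t + 2)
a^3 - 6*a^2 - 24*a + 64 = (a - 8)*(a - 2)*(a + 4)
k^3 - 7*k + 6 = (k - 2)*(k - 1)*(k + 3)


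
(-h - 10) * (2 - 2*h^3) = 2*h^4 + 20*h^3 - 2*h - 20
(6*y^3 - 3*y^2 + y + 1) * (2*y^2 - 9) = 12*y^5 - 6*y^4 - 52*y^3 + 29*y^2 - 9*y - 9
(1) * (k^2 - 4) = k^2 - 4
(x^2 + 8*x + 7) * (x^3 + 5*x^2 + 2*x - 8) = x^5 + 13*x^4 + 49*x^3 + 43*x^2 - 50*x - 56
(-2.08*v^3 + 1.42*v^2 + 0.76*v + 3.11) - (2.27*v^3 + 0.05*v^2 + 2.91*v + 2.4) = -4.35*v^3 + 1.37*v^2 - 2.15*v + 0.71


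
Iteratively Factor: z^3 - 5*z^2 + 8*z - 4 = (z - 2)*(z^2 - 3*z + 2) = (z - 2)^2*(z - 1)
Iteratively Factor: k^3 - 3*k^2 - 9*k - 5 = (k + 1)*(k^2 - 4*k - 5) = (k - 5)*(k + 1)*(k + 1)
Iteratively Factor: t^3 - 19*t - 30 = (t + 3)*(t^2 - 3*t - 10) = (t + 2)*(t + 3)*(t - 5)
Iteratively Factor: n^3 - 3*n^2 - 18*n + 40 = (n + 4)*(n^2 - 7*n + 10) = (n - 5)*(n + 4)*(n - 2)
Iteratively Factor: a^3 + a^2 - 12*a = (a - 3)*(a^2 + 4*a) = (a - 3)*(a + 4)*(a)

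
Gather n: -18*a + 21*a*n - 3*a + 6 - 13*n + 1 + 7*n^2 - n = -21*a + 7*n^2 + n*(21*a - 14) + 7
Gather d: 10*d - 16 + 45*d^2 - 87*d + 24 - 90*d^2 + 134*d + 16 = -45*d^2 + 57*d + 24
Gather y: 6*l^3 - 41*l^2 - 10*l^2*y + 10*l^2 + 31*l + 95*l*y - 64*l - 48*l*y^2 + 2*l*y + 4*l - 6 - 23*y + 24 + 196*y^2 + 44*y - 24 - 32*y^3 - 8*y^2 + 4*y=6*l^3 - 31*l^2 - 29*l - 32*y^3 + y^2*(188 - 48*l) + y*(-10*l^2 + 97*l + 25) - 6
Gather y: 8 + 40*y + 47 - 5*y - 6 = 35*y + 49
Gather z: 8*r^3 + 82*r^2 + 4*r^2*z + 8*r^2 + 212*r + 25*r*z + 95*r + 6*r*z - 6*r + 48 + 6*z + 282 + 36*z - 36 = 8*r^3 + 90*r^2 + 301*r + z*(4*r^2 + 31*r + 42) + 294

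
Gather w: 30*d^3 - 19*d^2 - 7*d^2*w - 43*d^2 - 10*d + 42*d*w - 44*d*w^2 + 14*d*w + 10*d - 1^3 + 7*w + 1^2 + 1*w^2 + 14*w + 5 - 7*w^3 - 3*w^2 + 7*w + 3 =30*d^3 - 62*d^2 - 7*w^3 + w^2*(-44*d - 2) + w*(-7*d^2 + 56*d + 28) + 8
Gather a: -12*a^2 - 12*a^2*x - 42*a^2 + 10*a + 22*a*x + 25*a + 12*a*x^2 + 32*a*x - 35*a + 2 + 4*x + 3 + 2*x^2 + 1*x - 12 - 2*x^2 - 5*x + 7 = a^2*(-12*x - 54) + a*(12*x^2 + 54*x)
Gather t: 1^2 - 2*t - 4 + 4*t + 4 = 2*t + 1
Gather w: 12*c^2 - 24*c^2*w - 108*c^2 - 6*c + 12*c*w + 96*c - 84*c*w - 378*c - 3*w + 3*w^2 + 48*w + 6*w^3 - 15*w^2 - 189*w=-96*c^2 - 288*c + 6*w^3 - 12*w^2 + w*(-24*c^2 - 72*c - 144)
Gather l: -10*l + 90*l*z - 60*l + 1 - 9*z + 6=l*(90*z - 70) - 9*z + 7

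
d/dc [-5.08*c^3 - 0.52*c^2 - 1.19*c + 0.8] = -15.24*c^2 - 1.04*c - 1.19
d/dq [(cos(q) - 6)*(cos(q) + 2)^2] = (10 - 3*cos(q))*(cos(q) + 2)*sin(q)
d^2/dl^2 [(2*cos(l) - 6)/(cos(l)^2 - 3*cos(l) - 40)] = 2*(9*sin(l)^4*cos(l) - 9*sin(l)^4 + 627*sin(l)^2 + 7457*cos(l)/4 + 273*cos(3*l)/4 - cos(5*l)/2 - 84)/(sin(l)^2 + 3*cos(l) + 39)^3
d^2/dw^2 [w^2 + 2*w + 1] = 2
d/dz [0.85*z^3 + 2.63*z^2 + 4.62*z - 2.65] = 2.55*z^2 + 5.26*z + 4.62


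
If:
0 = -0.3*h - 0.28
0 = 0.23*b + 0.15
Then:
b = -0.65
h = -0.93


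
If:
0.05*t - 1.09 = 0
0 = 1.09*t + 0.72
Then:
No Solution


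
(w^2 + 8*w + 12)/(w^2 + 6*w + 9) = (w^2 + 8*w + 12)/(w^2 + 6*w + 9)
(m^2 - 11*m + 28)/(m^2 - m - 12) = (m - 7)/(m + 3)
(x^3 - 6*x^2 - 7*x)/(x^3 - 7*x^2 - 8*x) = (x - 7)/(x - 8)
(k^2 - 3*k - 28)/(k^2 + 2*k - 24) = (k^2 - 3*k - 28)/(k^2 + 2*k - 24)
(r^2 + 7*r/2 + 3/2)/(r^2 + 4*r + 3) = (r + 1/2)/(r + 1)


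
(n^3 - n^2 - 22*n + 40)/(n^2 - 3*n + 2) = (n^2 + n - 20)/(n - 1)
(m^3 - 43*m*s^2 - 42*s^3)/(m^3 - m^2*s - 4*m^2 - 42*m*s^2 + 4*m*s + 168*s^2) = (m + s)/(m - 4)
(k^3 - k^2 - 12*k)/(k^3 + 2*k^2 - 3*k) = (k - 4)/(k - 1)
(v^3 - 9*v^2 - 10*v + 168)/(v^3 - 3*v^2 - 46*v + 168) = (v^2 - 3*v - 28)/(v^2 + 3*v - 28)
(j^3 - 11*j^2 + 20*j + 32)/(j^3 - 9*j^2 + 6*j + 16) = (j - 4)/(j - 2)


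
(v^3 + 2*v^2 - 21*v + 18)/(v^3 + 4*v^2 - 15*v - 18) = (v - 1)/(v + 1)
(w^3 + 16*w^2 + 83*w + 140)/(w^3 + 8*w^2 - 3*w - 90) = (w^2 + 11*w + 28)/(w^2 + 3*w - 18)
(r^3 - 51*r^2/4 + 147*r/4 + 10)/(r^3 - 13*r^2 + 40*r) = (r + 1/4)/r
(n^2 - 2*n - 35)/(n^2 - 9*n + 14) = (n + 5)/(n - 2)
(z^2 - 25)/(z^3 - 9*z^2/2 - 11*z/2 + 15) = 2*(z + 5)/(2*z^2 + z - 6)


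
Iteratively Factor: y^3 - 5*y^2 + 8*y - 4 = (y - 1)*(y^2 - 4*y + 4) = (y - 2)*(y - 1)*(y - 2)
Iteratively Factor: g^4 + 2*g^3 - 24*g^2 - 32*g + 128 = (g + 4)*(g^3 - 2*g^2 - 16*g + 32) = (g + 4)^2*(g^2 - 6*g + 8) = (g - 2)*(g + 4)^2*(g - 4)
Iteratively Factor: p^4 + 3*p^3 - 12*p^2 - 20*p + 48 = (p - 2)*(p^3 + 5*p^2 - 2*p - 24) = (p - 2)*(p + 4)*(p^2 + p - 6) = (p - 2)^2*(p + 4)*(p + 3)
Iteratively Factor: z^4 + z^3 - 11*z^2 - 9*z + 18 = (z + 3)*(z^3 - 2*z^2 - 5*z + 6) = (z + 2)*(z + 3)*(z^2 - 4*z + 3) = (z - 3)*(z + 2)*(z + 3)*(z - 1)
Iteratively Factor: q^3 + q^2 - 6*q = (q + 3)*(q^2 - 2*q) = q*(q + 3)*(q - 2)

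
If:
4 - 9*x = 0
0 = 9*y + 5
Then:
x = 4/9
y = -5/9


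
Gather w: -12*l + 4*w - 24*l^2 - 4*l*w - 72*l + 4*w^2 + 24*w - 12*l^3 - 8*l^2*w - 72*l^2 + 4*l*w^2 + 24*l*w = -12*l^3 - 96*l^2 - 84*l + w^2*(4*l + 4) + w*(-8*l^2 + 20*l + 28)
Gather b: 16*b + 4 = 16*b + 4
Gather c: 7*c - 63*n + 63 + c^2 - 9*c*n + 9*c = c^2 + c*(16 - 9*n) - 63*n + 63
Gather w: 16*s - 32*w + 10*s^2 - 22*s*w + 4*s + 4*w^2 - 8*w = 10*s^2 + 20*s + 4*w^2 + w*(-22*s - 40)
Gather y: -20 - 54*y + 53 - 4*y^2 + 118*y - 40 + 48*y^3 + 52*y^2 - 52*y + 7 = 48*y^3 + 48*y^2 + 12*y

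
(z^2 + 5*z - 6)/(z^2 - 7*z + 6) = (z + 6)/(z - 6)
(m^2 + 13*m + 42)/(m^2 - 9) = (m^2 + 13*m + 42)/(m^2 - 9)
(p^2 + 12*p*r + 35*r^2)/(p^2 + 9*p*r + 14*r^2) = (p + 5*r)/(p + 2*r)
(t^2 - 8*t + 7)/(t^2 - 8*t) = (t^2 - 8*t + 7)/(t*(t - 8))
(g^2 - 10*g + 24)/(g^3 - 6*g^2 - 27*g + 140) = (g - 6)/(g^2 - 2*g - 35)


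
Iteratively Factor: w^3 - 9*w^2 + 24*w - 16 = (w - 4)*(w^2 - 5*w + 4) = (w - 4)*(w - 1)*(w - 4)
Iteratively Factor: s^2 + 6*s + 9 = (s + 3)*(s + 3)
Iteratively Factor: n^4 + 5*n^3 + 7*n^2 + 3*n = (n + 3)*(n^3 + 2*n^2 + n) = n*(n + 3)*(n^2 + 2*n + 1) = n*(n + 1)*(n + 3)*(n + 1)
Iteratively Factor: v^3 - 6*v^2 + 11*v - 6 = (v - 1)*(v^2 - 5*v + 6) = (v - 2)*(v - 1)*(v - 3)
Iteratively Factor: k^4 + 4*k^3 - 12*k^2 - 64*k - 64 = (k + 2)*(k^3 + 2*k^2 - 16*k - 32) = (k + 2)*(k + 4)*(k^2 - 2*k - 8) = (k - 4)*(k + 2)*(k + 4)*(k + 2)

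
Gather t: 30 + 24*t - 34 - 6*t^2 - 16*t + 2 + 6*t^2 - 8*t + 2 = 0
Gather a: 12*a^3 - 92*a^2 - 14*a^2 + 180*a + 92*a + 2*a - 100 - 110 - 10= 12*a^3 - 106*a^2 + 274*a - 220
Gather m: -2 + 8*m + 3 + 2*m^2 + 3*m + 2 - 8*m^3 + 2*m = -8*m^3 + 2*m^2 + 13*m + 3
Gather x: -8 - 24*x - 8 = -24*x - 16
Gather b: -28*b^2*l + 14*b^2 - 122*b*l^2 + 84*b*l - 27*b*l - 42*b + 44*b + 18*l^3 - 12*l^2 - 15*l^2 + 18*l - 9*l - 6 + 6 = b^2*(14 - 28*l) + b*(-122*l^2 + 57*l + 2) + 18*l^3 - 27*l^2 + 9*l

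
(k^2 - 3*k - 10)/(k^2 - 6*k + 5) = (k + 2)/(k - 1)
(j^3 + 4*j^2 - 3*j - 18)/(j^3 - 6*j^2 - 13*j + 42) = (j + 3)/(j - 7)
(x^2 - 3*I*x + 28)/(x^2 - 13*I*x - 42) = (x + 4*I)/(x - 6*I)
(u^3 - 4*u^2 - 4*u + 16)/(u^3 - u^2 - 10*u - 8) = (u - 2)/(u + 1)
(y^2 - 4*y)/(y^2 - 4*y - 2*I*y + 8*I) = y/(y - 2*I)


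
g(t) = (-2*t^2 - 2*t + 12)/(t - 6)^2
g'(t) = (-4*t - 2)/(t - 6)^2 - 2*(-2*t^2 - 2*t + 12)/(t - 6)^3 = 2*(13*t - 6)/(t^3 - 18*t^2 + 108*t - 216)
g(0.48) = 0.35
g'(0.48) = -0.00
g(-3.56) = -0.07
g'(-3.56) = 0.12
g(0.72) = 0.34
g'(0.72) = -0.05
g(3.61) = -3.73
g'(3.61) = -6.00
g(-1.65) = 0.17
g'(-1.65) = 0.12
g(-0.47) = 0.30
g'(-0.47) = 0.09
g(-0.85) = 0.26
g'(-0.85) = 0.11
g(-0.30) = 0.31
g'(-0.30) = 0.08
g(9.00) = -18.67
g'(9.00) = 8.22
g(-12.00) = -0.78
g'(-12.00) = 0.06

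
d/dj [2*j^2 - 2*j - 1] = 4*j - 2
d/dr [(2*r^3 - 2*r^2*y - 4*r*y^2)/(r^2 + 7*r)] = 2*(r^2 + 14*r + 2*y^2 - 7*y)/(r^2 + 14*r + 49)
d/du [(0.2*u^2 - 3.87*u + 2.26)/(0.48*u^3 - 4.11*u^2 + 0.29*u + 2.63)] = (-0.096*u^4 + 3.7152*u^3 - 19.1021*u^2 + 19.6292*u - 10.8335)/(0.2304*u^6 - 3.9456*u^5 + 17.1705*u^4 + 0.141*u^3 - 21.5345*u^2 + 1.5254*u + 6.9169)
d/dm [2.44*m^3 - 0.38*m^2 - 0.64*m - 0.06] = 7.32*m^2 - 0.76*m - 0.64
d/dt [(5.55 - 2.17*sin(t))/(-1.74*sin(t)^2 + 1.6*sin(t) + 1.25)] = (-3.7758*sin(t)^2 + 19.314*sin(t) - 11.5925)*cos(t)/(3.0276*sin(t)^4 - 5.568*sin(t)^3 - 1.79*sin(t)^2 + 4.0*sin(t) + 1.5625)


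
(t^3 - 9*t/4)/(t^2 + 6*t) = (t^2 - 9/4)/(t + 6)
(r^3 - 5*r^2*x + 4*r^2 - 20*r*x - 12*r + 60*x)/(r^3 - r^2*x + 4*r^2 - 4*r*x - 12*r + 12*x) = (-r + 5*x)/(-r + x)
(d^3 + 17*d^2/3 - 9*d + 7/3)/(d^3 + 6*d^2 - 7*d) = (d - 1/3)/d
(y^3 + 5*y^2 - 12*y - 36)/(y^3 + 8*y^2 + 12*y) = (y - 3)/y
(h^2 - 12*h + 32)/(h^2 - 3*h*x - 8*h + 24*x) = (4 - h)/(-h + 3*x)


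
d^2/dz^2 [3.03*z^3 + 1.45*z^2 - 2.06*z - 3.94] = 18.18*z + 2.9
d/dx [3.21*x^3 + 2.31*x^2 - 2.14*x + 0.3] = 9.63*x^2 + 4.62*x - 2.14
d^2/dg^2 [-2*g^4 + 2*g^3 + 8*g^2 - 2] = -24*g^2 + 12*g + 16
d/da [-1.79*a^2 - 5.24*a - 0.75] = -3.58*a - 5.24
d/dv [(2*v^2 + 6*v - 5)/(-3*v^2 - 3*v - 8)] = (12*v^2 - 62*v - 63)/(9*v^4 + 18*v^3 + 57*v^2 + 48*v + 64)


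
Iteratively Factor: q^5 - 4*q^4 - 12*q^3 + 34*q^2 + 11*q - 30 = (q - 2)*(q^4 - 2*q^3 - 16*q^2 + 2*q + 15) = (q - 5)*(q - 2)*(q^3 + 3*q^2 - q - 3) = (q - 5)*(q - 2)*(q + 3)*(q^2 - 1) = (q - 5)*(q - 2)*(q - 1)*(q + 3)*(q + 1)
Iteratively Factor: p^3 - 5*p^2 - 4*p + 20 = (p + 2)*(p^2 - 7*p + 10) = (p - 5)*(p + 2)*(p - 2)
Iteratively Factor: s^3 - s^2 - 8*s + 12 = (s - 2)*(s^2 + s - 6) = (s - 2)^2*(s + 3)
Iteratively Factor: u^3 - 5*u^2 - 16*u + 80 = (u - 4)*(u^2 - u - 20) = (u - 5)*(u - 4)*(u + 4)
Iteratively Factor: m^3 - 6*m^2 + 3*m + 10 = (m + 1)*(m^2 - 7*m + 10) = (m - 2)*(m + 1)*(m - 5)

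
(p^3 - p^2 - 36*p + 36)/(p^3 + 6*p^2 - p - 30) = (p^3 - p^2 - 36*p + 36)/(p^3 + 6*p^2 - p - 30)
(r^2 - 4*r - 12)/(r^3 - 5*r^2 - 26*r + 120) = (r + 2)/(r^2 + r - 20)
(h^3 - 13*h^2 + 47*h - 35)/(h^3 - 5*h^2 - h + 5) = (h - 7)/(h + 1)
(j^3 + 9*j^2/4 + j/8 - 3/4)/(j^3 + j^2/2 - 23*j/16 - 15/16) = 2*(2*j^2 + 3*j - 2)/(4*j^2 - j - 5)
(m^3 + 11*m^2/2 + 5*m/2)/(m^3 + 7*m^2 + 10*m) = (m + 1/2)/(m + 2)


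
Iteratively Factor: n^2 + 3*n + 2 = (n + 1)*(n + 2)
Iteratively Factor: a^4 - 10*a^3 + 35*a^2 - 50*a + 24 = (a - 4)*(a^3 - 6*a^2 + 11*a - 6) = (a - 4)*(a - 2)*(a^2 - 4*a + 3) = (a - 4)*(a - 3)*(a - 2)*(a - 1)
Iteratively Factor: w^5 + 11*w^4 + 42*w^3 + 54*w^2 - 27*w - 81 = (w + 3)*(w^4 + 8*w^3 + 18*w^2 - 27) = (w - 1)*(w + 3)*(w^3 + 9*w^2 + 27*w + 27) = (w - 1)*(w + 3)^2*(w^2 + 6*w + 9) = (w - 1)*(w + 3)^3*(w + 3)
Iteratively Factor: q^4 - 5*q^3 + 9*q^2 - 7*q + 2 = (q - 1)*(q^3 - 4*q^2 + 5*q - 2) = (q - 2)*(q - 1)*(q^2 - 2*q + 1) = (q - 2)*(q - 1)^2*(q - 1)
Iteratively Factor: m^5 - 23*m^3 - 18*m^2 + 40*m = (m)*(m^4 - 23*m^2 - 18*m + 40) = m*(m - 1)*(m^3 + m^2 - 22*m - 40) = m*(m - 5)*(m - 1)*(m^2 + 6*m + 8) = m*(m - 5)*(m - 1)*(m + 2)*(m + 4)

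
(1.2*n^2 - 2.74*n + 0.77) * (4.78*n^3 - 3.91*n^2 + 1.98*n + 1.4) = 5.736*n^5 - 17.7892*n^4 + 16.77*n^3 - 6.7559*n^2 - 2.3114*n + 1.078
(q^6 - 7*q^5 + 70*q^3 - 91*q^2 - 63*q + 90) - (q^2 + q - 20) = q^6 - 7*q^5 + 70*q^3 - 92*q^2 - 64*q + 110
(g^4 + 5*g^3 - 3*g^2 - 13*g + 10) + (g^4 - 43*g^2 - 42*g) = 2*g^4 + 5*g^3 - 46*g^2 - 55*g + 10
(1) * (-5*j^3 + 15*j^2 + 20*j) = -5*j^3 + 15*j^2 + 20*j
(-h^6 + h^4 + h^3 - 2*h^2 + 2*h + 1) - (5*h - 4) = -h^6 + h^4 + h^3 - 2*h^2 - 3*h + 5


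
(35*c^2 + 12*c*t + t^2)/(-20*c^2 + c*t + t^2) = (7*c + t)/(-4*c + t)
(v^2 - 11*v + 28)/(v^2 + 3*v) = (v^2 - 11*v + 28)/(v*(v + 3))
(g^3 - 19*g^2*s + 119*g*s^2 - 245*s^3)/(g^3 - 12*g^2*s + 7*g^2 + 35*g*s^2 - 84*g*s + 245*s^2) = (g - 7*s)/(g + 7)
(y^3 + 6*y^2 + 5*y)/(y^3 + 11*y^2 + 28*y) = (y^2 + 6*y + 5)/(y^2 + 11*y + 28)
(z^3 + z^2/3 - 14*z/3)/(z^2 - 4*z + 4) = z*(3*z + 7)/(3*(z - 2))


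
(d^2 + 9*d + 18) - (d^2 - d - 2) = 10*d + 20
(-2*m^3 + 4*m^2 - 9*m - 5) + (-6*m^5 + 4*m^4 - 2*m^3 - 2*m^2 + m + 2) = -6*m^5 + 4*m^4 - 4*m^3 + 2*m^2 - 8*m - 3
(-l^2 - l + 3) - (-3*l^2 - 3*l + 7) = 2*l^2 + 2*l - 4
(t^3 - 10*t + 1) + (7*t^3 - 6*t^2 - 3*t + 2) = 8*t^3 - 6*t^2 - 13*t + 3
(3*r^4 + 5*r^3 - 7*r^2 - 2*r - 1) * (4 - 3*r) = -9*r^5 - 3*r^4 + 41*r^3 - 22*r^2 - 5*r - 4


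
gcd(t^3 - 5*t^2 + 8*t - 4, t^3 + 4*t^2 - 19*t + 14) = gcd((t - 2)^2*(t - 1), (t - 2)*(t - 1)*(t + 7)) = t^2 - 3*t + 2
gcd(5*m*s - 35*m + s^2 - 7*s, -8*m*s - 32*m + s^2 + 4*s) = 1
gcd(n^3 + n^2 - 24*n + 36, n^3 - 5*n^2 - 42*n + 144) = n^2 + 3*n - 18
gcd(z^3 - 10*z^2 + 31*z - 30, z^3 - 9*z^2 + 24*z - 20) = z^2 - 7*z + 10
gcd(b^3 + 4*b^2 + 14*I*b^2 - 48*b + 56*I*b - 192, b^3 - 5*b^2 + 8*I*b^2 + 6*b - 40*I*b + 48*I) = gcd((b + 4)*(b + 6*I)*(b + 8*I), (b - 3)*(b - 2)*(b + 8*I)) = b + 8*I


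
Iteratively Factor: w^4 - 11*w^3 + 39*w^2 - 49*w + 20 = (w - 4)*(w^3 - 7*w^2 + 11*w - 5) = (w - 4)*(w - 1)*(w^2 - 6*w + 5) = (w - 4)*(w - 1)^2*(w - 5)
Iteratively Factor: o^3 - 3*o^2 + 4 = (o - 2)*(o^2 - o - 2) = (o - 2)^2*(o + 1)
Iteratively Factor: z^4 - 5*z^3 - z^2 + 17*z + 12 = (z + 1)*(z^3 - 6*z^2 + 5*z + 12) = (z + 1)^2*(z^2 - 7*z + 12) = (z - 3)*(z + 1)^2*(z - 4)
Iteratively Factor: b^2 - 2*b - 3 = (b + 1)*(b - 3)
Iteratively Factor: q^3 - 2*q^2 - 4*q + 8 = (q + 2)*(q^2 - 4*q + 4) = (q - 2)*(q + 2)*(q - 2)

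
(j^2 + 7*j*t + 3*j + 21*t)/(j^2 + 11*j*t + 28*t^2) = (j + 3)/(j + 4*t)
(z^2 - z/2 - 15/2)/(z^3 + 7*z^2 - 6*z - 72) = (z + 5/2)/(z^2 + 10*z + 24)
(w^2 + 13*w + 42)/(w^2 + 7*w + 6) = (w + 7)/(w + 1)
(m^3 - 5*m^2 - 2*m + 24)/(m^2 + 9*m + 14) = (m^2 - 7*m + 12)/(m + 7)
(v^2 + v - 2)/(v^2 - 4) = (v - 1)/(v - 2)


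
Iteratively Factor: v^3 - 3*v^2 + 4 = (v + 1)*(v^2 - 4*v + 4) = (v - 2)*(v + 1)*(v - 2)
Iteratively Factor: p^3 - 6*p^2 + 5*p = (p - 1)*(p^2 - 5*p) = (p - 5)*(p - 1)*(p)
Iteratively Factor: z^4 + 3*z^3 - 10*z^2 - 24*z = (z + 4)*(z^3 - z^2 - 6*z) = (z + 2)*(z + 4)*(z^2 - 3*z) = (z - 3)*(z + 2)*(z + 4)*(z)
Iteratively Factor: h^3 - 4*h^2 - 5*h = (h)*(h^2 - 4*h - 5) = h*(h + 1)*(h - 5)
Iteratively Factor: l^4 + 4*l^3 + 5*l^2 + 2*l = (l + 2)*(l^3 + 2*l^2 + l) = l*(l + 2)*(l^2 + 2*l + 1) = l*(l + 1)*(l + 2)*(l + 1)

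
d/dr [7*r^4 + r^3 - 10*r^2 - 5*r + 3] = 28*r^3 + 3*r^2 - 20*r - 5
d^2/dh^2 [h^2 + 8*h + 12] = 2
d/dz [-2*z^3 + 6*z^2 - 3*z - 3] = -6*z^2 + 12*z - 3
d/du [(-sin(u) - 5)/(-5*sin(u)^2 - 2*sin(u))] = 5*(-10*sin(u) + cos(u)^2 - 3)*cos(u)/((5*sin(u) + 2)^2*sin(u)^2)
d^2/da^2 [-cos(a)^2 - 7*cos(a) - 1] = 7*cos(a) + 2*cos(2*a)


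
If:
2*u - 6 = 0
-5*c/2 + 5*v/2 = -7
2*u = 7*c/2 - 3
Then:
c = 18/7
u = 3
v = -8/35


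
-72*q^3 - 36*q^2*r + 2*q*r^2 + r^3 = (-6*q + r)*(2*q + r)*(6*q + r)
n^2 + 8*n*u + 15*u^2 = (n + 3*u)*(n + 5*u)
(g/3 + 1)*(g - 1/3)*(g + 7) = g^3/3 + 29*g^2/9 + 53*g/9 - 7/3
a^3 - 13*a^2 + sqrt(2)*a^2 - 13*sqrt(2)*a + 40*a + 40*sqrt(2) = (a - 8)*(a - 5)*(a + sqrt(2))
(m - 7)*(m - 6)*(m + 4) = m^3 - 9*m^2 - 10*m + 168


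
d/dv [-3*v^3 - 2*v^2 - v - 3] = -9*v^2 - 4*v - 1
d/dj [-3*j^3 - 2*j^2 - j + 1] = -9*j^2 - 4*j - 1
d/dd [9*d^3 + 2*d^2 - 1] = d*(27*d + 4)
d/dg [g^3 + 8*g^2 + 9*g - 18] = 3*g^2 + 16*g + 9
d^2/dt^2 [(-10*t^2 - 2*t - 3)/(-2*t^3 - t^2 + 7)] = 2*(40*t^6 + 24*t^5 + 84*t^4 + 1030*t^3 + 387*t^2 + 168*t + 511)/(8*t^9 + 12*t^8 + 6*t^7 - 83*t^6 - 84*t^5 - 21*t^4 + 294*t^3 + 147*t^2 - 343)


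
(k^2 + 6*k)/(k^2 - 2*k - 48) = k/(k - 8)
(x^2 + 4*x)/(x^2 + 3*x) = (x + 4)/(x + 3)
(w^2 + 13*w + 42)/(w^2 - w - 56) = (w + 6)/(w - 8)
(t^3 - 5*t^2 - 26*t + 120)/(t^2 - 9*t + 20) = (t^2 - t - 30)/(t - 5)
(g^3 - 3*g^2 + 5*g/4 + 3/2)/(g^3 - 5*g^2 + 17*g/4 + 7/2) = (2*g - 3)/(2*g - 7)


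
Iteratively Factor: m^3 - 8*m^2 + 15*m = (m - 5)*(m^2 - 3*m) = m*(m - 5)*(m - 3)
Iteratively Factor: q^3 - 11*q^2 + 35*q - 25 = (q - 1)*(q^2 - 10*q + 25) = (q - 5)*(q - 1)*(q - 5)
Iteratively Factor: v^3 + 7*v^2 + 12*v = (v + 3)*(v^2 + 4*v) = (v + 3)*(v + 4)*(v)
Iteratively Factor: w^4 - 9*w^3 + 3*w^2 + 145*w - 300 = (w - 3)*(w^3 - 6*w^2 - 15*w + 100) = (w - 5)*(w - 3)*(w^2 - w - 20) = (w - 5)*(w - 3)*(w + 4)*(w - 5)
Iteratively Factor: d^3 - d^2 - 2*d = (d)*(d^2 - d - 2) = d*(d - 2)*(d + 1)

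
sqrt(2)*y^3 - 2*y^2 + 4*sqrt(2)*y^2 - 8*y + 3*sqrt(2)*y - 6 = (y + 3)*(y - sqrt(2))*(sqrt(2)*y + sqrt(2))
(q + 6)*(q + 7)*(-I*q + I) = -I*q^3 - 12*I*q^2 - 29*I*q + 42*I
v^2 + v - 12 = (v - 3)*(v + 4)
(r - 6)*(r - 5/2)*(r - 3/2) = r^3 - 10*r^2 + 111*r/4 - 45/2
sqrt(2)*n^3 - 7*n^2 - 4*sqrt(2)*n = n*(n - 4*sqrt(2))*(sqrt(2)*n + 1)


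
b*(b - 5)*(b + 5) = b^3 - 25*b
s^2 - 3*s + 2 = (s - 2)*(s - 1)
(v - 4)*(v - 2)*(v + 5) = v^3 - v^2 - 22*v + 40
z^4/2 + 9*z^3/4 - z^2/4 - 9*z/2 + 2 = (z/2 + 1)*(z - 1)*(z - 1/2)*(z + 4)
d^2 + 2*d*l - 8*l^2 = (d - 2*l)*(d + 4*l)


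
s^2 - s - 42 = (s - 7)*(s + 6)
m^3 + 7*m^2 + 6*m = m*(m + 1)*(m + 6)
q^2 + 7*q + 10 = (q + 2)*(q + 5)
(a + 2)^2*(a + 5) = a^3 + 9*a^2 + 24*a + 20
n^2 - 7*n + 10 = (n - 5)*(n - 2)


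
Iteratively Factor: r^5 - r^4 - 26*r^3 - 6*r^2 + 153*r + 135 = (r + 1)*(r^4 - 2*r^3 - 24*r^2 + 18*r + 135) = (r + 1)*(r + 3)*(r^3 - 5*r^2 - 9*r + 45) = (r - 5)*(r + 1)*(r + 3)*(r^2 - 9) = (r - 5)*(r - 3)*(r + 1)*(r + 3)*(r + 3)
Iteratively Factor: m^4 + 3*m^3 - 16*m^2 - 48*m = (m)*(m^3 + 3*m^2 - 16*m - 48) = m*(m + 4)*(m^2 - m - 12) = m*(m + 3)*(m + 4)*(m - 4)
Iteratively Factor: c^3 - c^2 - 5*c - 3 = (c + 1)*(c^2 - 2*c - 3) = (c - 3)*(c + 1)*(c + 1)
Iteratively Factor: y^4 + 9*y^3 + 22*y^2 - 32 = (y + 2)*(y^3 + 7*y^2 + 8*y - 16) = (y - 1)*(y + 2)*(y^2 + 8*y + 16) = (y - 1)*(y + 2)*(y + 4)*(y + 4)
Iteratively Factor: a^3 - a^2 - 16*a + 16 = (a + 4)*(a^2 - 5*a + 4) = (a - 4)*(a + 4)*(a - 1)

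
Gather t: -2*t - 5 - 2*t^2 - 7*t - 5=-2*t^2 - 9*t - 10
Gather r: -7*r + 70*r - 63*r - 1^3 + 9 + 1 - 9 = 0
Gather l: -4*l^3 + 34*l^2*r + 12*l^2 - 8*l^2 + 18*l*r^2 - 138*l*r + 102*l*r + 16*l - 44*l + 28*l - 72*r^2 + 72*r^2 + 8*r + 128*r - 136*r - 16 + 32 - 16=-4*l^3 + l^2*(34*r + 4) + l*(18*r^2 - 36*r)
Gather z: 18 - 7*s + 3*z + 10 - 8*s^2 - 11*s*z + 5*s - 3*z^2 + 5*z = -8*s^2 - 2*s - 3*z^2 + z*(8 - 11*s) + 28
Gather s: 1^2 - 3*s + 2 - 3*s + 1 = 4 - 6*s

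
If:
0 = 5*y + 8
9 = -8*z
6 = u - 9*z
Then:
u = -33/8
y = -8/5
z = -9/8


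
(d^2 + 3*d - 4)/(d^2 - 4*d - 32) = (d - 1)/(d - 8)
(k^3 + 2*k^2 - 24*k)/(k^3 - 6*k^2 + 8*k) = (k + 6)/(k - 2)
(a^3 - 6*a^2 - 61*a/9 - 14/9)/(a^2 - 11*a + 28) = (a^2 + a + 2/9)/(a - 4)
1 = 1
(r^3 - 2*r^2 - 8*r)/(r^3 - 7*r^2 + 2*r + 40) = r/(r - 5)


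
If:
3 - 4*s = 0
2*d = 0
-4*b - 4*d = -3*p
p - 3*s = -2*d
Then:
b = 27/16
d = 0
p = 9/4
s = 3/4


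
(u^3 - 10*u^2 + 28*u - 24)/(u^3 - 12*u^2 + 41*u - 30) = (u^2 - 4*u + 4)/(u^2 - 6*u + 5)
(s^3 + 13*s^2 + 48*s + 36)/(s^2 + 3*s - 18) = (s^2 + 7*s + 6)/(s - 3)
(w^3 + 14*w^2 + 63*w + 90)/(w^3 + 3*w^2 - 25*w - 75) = (w + 6)/(w - 5)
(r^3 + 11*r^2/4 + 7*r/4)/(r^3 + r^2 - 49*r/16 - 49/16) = 4*r/(4*r - 7)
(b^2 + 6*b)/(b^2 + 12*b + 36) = b/(b + 6)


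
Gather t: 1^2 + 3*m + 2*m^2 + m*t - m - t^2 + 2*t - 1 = 2*m^2 + 2*m - t^2 + t*(m + 2)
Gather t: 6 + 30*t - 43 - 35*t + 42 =5 - 5*t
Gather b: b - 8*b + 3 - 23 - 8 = -7*b - 28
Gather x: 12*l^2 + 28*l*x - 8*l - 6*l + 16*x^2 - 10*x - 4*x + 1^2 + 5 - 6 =12*l^2 - 14*l + 16*x^2 + x*(28*l - 14)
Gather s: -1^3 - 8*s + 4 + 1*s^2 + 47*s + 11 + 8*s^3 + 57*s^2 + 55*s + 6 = 8*s^3 + 58*s^2 + 94*s + 20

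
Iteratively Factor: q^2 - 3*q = (q - 3)*(q)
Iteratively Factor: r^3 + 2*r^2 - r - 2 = (r + 1)*(r^2 + r - 2) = (r + 1)*(r + 2)*(r - 1)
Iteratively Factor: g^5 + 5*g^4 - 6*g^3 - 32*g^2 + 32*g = (g - 2)*(g^4 + 7*g^3 + 8*g^2 - 16*g) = (g - 2)*(g + 4)*(g^3 + 3*g^2 - 4*g) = g*(g - 2)*(g + 4)*(g^2 + 3*g - 4) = g*(g - 2)*(g + 4)^2*(g - 1)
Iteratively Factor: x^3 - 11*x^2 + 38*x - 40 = (x - 2)*(x^2 - 9*x + 20) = (x - 4)*(x - 2)*(x - 5)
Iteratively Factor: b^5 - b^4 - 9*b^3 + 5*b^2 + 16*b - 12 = (b + 2)*(b^4 - 3*b^3 - 3*b^2 + 11*b - 6) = (b + 2)^2*(b^3 - 5*b^2 + 7*b - 3) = (b - 3)*(b + 2)^2*(b^2 - 2*b + 1) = (b - 3)*(b - 1)*(b + 2)^2*(b - 1)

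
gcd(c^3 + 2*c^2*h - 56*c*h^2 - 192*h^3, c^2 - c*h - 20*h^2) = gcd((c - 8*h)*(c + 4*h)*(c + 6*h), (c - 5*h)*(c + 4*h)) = c + 4*h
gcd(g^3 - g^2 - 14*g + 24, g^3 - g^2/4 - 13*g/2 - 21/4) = g - 3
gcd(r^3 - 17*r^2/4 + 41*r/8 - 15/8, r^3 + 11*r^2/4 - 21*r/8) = r - 3/4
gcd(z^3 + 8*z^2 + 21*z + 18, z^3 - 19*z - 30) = z^2 + 5*z + 6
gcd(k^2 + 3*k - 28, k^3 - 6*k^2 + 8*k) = k - 4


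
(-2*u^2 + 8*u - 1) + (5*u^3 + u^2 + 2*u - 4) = 5*u^3 - u^2 + 10*u - 5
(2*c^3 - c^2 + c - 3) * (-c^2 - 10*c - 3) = -2*c^5 - 19*c^4 + 3*c^3 - 4*c^2 + 27*c + 9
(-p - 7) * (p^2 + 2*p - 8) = -p^3 - 9*p^2 - 6*p + 56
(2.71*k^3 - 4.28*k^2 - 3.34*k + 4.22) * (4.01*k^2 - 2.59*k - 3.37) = 10.8671*k^5 - 24.1817*k^4 - 11.4409*k^3 + 39.9964*k^2 + 0.326000000000002*k - 14.2214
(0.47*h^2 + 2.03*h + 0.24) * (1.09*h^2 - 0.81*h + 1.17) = 0.5123*h^4 + 1.832*h^3 - 0.8328*h^2 + 2.1807*h + 0.2808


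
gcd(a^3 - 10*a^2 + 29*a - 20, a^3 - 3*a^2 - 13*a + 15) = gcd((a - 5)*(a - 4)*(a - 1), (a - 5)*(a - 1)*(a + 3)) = a^2 - 6*a + 5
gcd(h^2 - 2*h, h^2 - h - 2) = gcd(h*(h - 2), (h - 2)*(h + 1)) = h - 2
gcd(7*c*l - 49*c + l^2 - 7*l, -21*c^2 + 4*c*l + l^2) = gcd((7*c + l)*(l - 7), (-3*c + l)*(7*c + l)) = 7*c + l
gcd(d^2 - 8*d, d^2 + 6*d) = d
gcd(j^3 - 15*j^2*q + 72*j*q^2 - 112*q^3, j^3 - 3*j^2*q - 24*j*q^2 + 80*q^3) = j^2 - 8*j*q + 16*q^2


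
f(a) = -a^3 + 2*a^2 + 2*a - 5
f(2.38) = -2.39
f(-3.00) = 34.00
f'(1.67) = 0.31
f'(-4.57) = -78.93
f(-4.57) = 123.07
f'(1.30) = 2.13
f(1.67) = -0.74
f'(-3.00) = -37.00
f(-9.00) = 868.00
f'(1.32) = 2.05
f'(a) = -3*a^2 + 4*a + 2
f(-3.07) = 36.64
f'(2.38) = -5.47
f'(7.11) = -121.22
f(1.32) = -1.18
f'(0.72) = 3.32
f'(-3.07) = -38.55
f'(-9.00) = -277.00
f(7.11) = -249.10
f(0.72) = -2.90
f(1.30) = -1.22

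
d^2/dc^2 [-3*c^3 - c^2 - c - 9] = -18*c - 2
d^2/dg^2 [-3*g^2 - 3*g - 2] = -6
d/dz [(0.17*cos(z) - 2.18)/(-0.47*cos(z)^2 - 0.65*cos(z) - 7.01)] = (-0.0799*cos(z)^2 + 2.0492*cos(z) + 2.6087)*sin(z)/(0.2209*cos(z)^4 + 0.611*cos(z)^3 + 7.0119*cos(z)^2 + 9.113*cos(z) + 49.1401)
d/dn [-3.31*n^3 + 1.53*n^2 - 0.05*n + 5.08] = -9.93*n^2 + 3.06*n - 0.05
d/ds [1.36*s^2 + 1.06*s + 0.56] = 2.72*s + 1.06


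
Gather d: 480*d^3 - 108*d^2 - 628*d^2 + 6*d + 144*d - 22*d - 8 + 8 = 480*d^3 - 736*d^2 + 128*d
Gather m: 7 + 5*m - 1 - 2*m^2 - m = -2*m^2 + 4*m + 6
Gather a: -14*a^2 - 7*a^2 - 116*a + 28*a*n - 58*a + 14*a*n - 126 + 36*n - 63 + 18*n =-21*a^2 + a*(42*n - 174) + 54*n - 189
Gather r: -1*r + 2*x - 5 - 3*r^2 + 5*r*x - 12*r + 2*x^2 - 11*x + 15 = -3*r^2 + r*(5*x - 13) + 2*x^2 - 9*x + 10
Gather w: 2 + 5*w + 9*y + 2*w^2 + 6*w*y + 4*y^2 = 2*w^2 + w*(6*y + 5) + 4*y^2 + 9*y + 2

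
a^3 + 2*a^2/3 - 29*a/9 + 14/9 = (a - 1)*(a - 2/3)*(a + 7/3)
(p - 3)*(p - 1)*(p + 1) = p^3 - 3*p^2 - p + 3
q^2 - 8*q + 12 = (q - 6)*(q - 2)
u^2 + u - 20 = (u - 4)*(u + 5)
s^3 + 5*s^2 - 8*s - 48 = (s - 3)*(s + 4)^2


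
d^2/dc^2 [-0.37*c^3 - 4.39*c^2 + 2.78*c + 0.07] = -2.22*c - 8.78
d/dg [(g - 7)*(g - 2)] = 2*g - 9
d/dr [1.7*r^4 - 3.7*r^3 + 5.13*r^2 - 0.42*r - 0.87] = 6.8*r^3 - 11.1*r^2 + 10.26*r - 0.42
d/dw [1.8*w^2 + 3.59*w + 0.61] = 3.6*w + 3.59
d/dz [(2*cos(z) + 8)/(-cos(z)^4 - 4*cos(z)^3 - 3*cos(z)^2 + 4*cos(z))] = 32*(-3*cos(z)^4 - 24*cos(z)^3 - 51*cos(z)^2 - 24*cos(z) + 16)*sin(z)/((-16*sin(z)^2 + 15*cos(z) + cos(3*z))^2*cos(z)^2)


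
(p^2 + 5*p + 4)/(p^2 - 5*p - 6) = (p + 4)/(p - 6)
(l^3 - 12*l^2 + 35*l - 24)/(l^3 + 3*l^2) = (l^3 - 12*l^2 + 35*l - 24)/(l^2*(l + 3))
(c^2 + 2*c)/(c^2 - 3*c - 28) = c*(c + 2)/(c^2 - 3*c - 28)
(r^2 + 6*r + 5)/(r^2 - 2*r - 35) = (r + 1)/(r - 7)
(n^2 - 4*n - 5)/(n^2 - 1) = (n - 5)/(n - 1)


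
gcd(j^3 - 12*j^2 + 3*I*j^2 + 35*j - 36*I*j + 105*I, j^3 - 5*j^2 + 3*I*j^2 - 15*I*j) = j^2 + j*(-5 + 3*I) - 15*I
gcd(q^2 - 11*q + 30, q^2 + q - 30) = q - 5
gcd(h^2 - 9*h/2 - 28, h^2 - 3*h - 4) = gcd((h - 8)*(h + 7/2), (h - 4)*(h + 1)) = 1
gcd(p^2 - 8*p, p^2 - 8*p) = p^2 - 8*p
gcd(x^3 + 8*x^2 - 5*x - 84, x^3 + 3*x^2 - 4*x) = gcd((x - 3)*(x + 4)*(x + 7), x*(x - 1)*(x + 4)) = x + 4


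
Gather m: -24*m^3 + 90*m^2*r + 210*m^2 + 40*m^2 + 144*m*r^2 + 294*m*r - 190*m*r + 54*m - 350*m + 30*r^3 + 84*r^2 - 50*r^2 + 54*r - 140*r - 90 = -24*m^3 + m^2*(90*r + 250) + m*(144*r^2 + 104*r - 296) + 30*r^3 + 34*r^2 - 86*r - 90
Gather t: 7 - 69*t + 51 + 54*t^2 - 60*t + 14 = 54*t^2 - 129*t + 72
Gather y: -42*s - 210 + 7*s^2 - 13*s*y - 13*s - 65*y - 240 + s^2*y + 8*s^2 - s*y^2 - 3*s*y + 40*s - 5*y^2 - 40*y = 15*s^2 - 15*s + y^2*(-s - 5) + y*(s^2 - 16*s - 105) - 450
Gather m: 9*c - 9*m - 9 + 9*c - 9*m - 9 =18*c - 18*m - 18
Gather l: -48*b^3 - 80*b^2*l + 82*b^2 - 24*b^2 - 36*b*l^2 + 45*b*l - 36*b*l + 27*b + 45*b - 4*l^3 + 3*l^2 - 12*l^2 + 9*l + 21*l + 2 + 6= -48*b^3 + 58*b^2 + 72*b - 4*l^3 + l^2*(-36*b - 9) + l*(-80*b^2 + 9*b + 30) + 8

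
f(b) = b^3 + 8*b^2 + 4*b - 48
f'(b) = 3*b^2 + 16*b + 4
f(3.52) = 108.82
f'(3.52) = 97.49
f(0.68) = -41.27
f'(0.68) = 16.27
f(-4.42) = 4.26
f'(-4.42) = -8.11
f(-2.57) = -22.42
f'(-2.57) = -17.31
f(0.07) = -47.68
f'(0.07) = 5.13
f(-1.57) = -38.43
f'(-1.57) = -13.73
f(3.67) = 123.86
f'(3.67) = 103.13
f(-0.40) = -48.38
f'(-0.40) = -1.92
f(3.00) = 63.00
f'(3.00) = 79.00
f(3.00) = 63.00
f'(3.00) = 79.00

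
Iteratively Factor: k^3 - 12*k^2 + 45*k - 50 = (k - 5)*(k^2 - 7*k + 10) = (k - 5)^2*(k - 2)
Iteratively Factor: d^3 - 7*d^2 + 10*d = (d - 5)*(d^2 - 2*d) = d*(d - 5)*(d - 2)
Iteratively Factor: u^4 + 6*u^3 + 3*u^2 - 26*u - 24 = (u + 3)*(u^3 + 3*u^2 - 6*u - 8) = (u + 1)*(u + 3)*(u^2 + 2*u - 8) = (u - 2)*(u + 1)*(u + 3)*(u + 4)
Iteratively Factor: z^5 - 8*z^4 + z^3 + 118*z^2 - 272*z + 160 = (z - 1)*(z^4 - 7*z^3 - 6*z^2 + 112*z - 160) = (z - 5)*(z - 1)*(z^3 - 2*z^2 - 16*z + 32) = (z - 5)*(z - 2)*(z - 1)*(z^2 - 16) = (z - 5)*(z - 2)*(z - 1)*(z + 4)*(z - 4)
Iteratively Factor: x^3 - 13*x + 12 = (x + 4)*(x^2 - 4*x + 3) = (x - 3)*(x + 4)*(x - 1)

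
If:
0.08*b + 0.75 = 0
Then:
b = -9.38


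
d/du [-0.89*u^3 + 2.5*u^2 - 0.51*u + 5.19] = -2.67*u^2 + 5.0*u - 0.51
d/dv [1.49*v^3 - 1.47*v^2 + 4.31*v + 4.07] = 4.47*v^2 - 2.94*v + 4.31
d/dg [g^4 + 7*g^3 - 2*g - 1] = 4*g^3 + 21*g^2 - 2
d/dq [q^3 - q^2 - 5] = q*(3*q - 2)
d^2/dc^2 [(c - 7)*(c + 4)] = 2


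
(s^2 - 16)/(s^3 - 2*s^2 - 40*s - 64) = (s - 4)/(s^2 - 6*s - 16)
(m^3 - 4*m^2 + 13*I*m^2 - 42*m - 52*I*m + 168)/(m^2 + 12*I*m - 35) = (m^2 + m*(-4 + 6*I) - 24*I)/(m + 5*I)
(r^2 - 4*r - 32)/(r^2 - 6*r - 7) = (-r^2 + 4*r + 32)/(-r^2 + 6*r + 7)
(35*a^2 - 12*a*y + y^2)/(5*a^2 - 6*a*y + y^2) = (-7*a + y)/(-a + y)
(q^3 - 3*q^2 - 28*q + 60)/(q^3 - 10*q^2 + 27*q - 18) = (q^2 + 3*q - 10)/(q^2 - 4*q + 3)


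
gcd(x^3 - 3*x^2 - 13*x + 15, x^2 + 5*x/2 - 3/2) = x + 3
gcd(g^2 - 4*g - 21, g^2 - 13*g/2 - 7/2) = g - 7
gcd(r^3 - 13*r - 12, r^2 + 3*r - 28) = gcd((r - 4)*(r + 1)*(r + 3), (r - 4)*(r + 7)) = r - 4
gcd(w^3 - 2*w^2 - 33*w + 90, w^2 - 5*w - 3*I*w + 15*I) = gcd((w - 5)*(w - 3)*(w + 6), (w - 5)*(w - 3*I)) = w - 5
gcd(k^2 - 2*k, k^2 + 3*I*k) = k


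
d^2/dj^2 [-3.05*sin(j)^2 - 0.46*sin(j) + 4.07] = 0.46*sin(j) - 6.1*cos(2*j)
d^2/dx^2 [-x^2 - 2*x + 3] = -2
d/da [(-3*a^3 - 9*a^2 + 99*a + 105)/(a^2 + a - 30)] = 3*(-a^2 - 12*a - 41)/(a^2 + 12*a + 36)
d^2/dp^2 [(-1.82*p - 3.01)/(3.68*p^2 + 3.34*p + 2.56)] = (-(1.82*p + 3.01)*(7.36*p + 3.34)*(14.72*p + 6.68) + (40.1856*p + 34.3112)*(3.68*p^2 + 3.34*p + 2.56))/(3.68*p^2 + 3.34*p + 2.56)^3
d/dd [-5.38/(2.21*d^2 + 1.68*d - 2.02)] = (23.7796*d + 9.0384)/(2.21*d^2 + 1.68*d - 2.02)^2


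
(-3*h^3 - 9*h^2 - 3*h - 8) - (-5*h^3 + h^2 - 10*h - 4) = 2*h^3 - 10*h^2 + 7*h - 4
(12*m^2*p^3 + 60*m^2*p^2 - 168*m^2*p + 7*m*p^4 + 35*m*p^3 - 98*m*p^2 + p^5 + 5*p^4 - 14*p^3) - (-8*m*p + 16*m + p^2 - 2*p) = 12*m^2*p^3 + 60*m^2*p^2 - 168*m^2*p + 7*m*p^4 + 35*m*p^3 - 98*m*p^2 + 8*m*p - 16*m + p^5 + 5*p^4 - 14*p^3 - p^2 + 2*p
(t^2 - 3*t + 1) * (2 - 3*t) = -3*t^3 + 11*t^2 - 9*t + 2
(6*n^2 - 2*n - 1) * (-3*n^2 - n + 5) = -18*n^4 + 35*n^2 - 9*n - 5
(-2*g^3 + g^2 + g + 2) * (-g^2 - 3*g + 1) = 2*g^5 + 5*g^4 - 6*g^3 - 4*g^2 - 5*g + 2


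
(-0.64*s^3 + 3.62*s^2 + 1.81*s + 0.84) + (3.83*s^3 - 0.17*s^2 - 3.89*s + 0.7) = 3.19*s^3 + 3.45*s^2 - 2.08*s + 1.54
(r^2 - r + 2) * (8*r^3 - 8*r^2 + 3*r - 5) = 8*r^5 - 16*r^4 + 27*r^3 - 24*r^2 + 11*r - 10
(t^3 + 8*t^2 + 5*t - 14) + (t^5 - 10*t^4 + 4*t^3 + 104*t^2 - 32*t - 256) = t^5 - 10*t^4 + 5*t^3 + 112*t^2 - 27*t - 270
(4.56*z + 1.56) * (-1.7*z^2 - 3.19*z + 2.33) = -7.752*z^3 - 17.1984*z^2 + 5.6484*z + 3.6348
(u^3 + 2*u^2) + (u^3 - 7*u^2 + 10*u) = 2*u^3 - 5*u^2 + 10*u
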